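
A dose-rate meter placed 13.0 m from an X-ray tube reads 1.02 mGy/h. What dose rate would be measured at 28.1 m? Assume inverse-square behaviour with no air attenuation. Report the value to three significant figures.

Applying the 1/r² law, scaling from 13.0 m to 28.1 m:
(13.0/28.1)² = 0.2140, so 1.02 × 0.2140 = 0.2183 mGy/h.

0.218 mGy/h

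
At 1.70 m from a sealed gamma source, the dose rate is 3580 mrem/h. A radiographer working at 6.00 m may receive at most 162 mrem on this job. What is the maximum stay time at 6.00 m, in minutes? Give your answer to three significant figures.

33.8 min

By the inverse-square law, rate at 6.00 m:
(1.70/6.00)² = 0.08028, so 3580 × 0.08028 = 287.4 mrem/h.
Stay time = 162 mrem ÷ 287.4 mrem/h = 0.5637 h = 33.82 min.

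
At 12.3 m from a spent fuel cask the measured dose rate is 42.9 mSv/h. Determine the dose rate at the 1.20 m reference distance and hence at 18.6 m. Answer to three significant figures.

4510 mSv/h; 18.8 mSv/h

Applying the 1/r² law,
At 1.20 m: (12.3/1.20)² = 105.1, so 42.9 × 105.1 = 4509 mSv/h
At 18.6 m: (1.20/18.6)² = 0.004162, so 4509 × 0.004162 = 18.77 mSv/h.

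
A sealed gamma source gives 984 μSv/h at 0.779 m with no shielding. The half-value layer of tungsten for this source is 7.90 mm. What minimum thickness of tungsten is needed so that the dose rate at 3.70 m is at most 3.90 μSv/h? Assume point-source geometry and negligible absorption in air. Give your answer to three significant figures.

27.5 mm

At 3.70 m, distance alone gives 984 × (0.779/3.70)² = 984 × 0.04433 = 43.62 μSv/h.
Further attenuation needed: 43.62/3.90 = 11.18.
n = log₂(11.18) = 3.483 half-value layers.
Thickness = 3.483 × 7.90 mm = 27.52 mm.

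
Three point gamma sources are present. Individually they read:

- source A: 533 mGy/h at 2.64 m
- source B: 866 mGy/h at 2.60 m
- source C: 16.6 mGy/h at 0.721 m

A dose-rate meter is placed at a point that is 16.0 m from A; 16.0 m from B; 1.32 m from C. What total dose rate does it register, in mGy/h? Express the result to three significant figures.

42.3 mGy/h

By superposition, sum each source's inverse-square contribution:
A: 533 × (2.64/16.0)² = 14.51 mGy/h
B: 866 × (2.60/16.0)² = 22.87 mGy/h
C: 16.6 × (0.721/1.32)² = 4.953 mGy/h
Total = 14.51 + 22.87 + 4.953 = 42.33 mGy/h.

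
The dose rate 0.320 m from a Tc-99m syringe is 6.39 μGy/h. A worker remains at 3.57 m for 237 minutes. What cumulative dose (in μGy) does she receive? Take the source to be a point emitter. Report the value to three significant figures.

0.203 μGy

Using I₁d₁² = I₂d₂², rate at 3.57 m:
(0.320/3.57)² = 0.008035, so 6.39 × 0.008035 = 0.05134 μGy/h.
Dose = rate × time = 0.05134 μGy/h × 3.950 h = 0.2028 μGy.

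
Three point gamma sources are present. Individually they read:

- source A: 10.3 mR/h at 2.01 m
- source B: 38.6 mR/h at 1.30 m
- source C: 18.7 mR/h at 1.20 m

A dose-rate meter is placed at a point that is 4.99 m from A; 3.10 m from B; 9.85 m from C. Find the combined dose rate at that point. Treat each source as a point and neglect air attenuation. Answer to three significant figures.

8.74 mR/h

By superposition, sum each source's inverse-square contribution:
A: 10.3 × (2.01/4.99)² = 1.671 mR/h
B: 38.6 × (1.30/3.10)² = 6.788 mR/h
C: 18.7 × (1.20/9.85)² = 0.2775 mR/h
Total = 1.671 + 6.788 + 0.2775 = 8.736 mR/h.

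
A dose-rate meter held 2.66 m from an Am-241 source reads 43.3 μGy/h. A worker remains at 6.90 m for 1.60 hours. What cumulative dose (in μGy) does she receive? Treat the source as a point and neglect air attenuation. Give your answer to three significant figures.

10.3 μGy

Intensity scales as (d₁/d₂)², so rate at 6.90 m:
43.3 × (2.66/6.90)² = 43.3 × 0.1486 = 6.434 μGy/h.
Dose = rate × time = 6.434 μGy/h × 1.600 h = 10.29 μGy.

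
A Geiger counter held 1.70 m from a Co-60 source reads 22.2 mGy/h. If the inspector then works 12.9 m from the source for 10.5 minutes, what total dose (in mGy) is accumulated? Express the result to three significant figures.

0.0675 mGy

Applying the 1/r² law, rate at 12.9 m:
22.2 × (1.70/12.9)² = 22.2 × 0.01737 = 0.3856 mGy/h.
Dose = rate × time = 0.3856 mGy/h × 0.1750 h = 0.06748 mGy.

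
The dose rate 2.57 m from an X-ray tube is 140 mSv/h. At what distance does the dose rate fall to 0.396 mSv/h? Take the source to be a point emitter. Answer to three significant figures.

48.3 m

Using I₁d₁² = I₂d₂², d₂ = d₁·√(I₁/I₂).
I₁/I₂ = 140/0.396 = 353.5, so d₂ = 2.57 × √353.5 = 48.32 m.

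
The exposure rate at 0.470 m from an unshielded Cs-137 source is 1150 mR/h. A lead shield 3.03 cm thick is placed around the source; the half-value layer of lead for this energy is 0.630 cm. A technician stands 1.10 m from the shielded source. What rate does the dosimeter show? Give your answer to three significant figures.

7.49 mR/h

Distance alone: 1150 × (0.470/1.10)² = 1150 × 0.1826 = 210.0 mR/h.
Shield: 3.03/0.630 = 4.810 half-value layers → attenuation 2^(−4.810) = 0.03565.
Combined: 210.0 × 0.03565 = 7.487 mR/h.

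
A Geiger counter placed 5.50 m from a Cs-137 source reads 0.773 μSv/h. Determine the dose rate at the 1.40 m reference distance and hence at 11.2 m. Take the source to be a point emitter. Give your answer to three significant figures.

By the inverse-square law,
At 1.40 m: 0.773 × (5.50/1.40)² = 0.773 × 15.43 = 11.93 μSv/h
At 11.2 m: 11.93 × (1.40/11.2)² = 11.93 × 0.01562 = 0.1863 μSv/h.

11.9 μSv/h; 0.186 μSv/h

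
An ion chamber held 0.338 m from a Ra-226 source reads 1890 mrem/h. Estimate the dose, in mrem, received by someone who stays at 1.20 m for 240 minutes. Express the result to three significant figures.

600 mrem

Since intensity falls as 1/r², rate at 1.20 m:
(0.338/1.20)² = 0.07934, so 1890 × 0.07934 = 150.0 mrem/h.
Dose = rate × time = 150.0 mrem/h × 4.000 h = 600.0 mrem.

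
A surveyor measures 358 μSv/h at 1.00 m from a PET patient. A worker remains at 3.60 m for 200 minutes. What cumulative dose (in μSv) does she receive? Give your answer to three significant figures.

Using I₁d₁² = I₂d₂², rate at 3.60 m:
358 × (1.00/3.60)² = 358 × 0.07716 = 27.62 μSv/h.
Dose = rate × time = 27.62 μSv/h × 3.333 h = 92.06 μSv.

92.1 μSv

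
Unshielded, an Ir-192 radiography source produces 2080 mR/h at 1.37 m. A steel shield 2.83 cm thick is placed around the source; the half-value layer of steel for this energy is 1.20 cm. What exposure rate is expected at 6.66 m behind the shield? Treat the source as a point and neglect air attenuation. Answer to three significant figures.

Distance alone: 2080 × (1.37/6.66)² = 2080 × 0.04231 = 88.00 mR/h.
Shield: 2.83/1.20 = 2.358 half-value layers → attenuation 2^(−2.358) = 0.1951.
Combined: 88.00 × 0.1951 = 17.17 mR/h.

17.2 mR/h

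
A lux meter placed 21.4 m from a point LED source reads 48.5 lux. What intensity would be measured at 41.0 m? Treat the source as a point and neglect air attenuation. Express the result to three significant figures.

13.2 lux

Applying the 1/r² law, scaling from 21.4 m to 41.0 m:
48.5 × (21.4/41.0)² = 48.5 × 0.2724 = 13.21 lux.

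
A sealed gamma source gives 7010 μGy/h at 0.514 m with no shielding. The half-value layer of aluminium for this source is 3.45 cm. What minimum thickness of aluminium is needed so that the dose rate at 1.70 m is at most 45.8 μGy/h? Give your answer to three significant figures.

13.1 cm

At 1.70 m, distance alone gives (0.514/1.70)² = 0.09142, so 7010 × 0.09142 = 640.9 μGy/h.
Further attenuation needed: 640.9/45.8 = 13.99.
n = log₂(13.99) = 3.806 half-value layers.
Thickness = 3.806 × 3.45 cm = 13.13 cm.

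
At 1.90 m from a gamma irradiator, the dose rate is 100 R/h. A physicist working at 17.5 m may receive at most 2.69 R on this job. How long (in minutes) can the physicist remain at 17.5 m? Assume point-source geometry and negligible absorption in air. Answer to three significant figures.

Using I₁d₁² = I₂d₂², rate at 17.5 m:
(1.90/17.5)² = 0.01179, so 100 × 0.01179 = 1.179 R/h.
Stay time = 2.69 R ÷ 1.179 R/h = 2.282 h = 136.9 min.

137 min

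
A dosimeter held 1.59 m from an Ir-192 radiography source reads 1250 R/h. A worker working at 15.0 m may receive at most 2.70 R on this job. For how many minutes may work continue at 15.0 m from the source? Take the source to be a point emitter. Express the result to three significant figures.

By the inverse-square law, rate at 15.0 m:
(1.59/15.0)² = 0.01124, so 1250 × 0.01124 = 14.05 R/h.
Stay time = 2.70 R ÷ 14.05 R/h = 0.1922 h = 11.53 min.

11.5 min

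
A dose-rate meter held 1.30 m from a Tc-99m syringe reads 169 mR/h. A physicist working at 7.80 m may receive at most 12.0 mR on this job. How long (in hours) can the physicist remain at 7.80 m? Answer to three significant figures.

Using I₁d₁² = I₂d₂², rate at 7.80 m:
(1.30/7.80)² = 0.02778, so 169 × 0.02778 = 4.695 mR/h.
Stay time = 12.0 mR ÷ 4.695 mR/h = 2.556 h.

2.56 h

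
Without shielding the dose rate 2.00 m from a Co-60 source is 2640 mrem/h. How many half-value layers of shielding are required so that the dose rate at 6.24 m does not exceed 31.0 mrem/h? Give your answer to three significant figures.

At 6.24 m, distance alone gives (2.00/6.24)² = 0.1027, so 2640 × 0.1027 = 271.1 mrem/h.
Further attenuation needed: 271.1/31.0 = 8.745.
n = log₂(8.745) = 3.128 half-value layers.

3.13 half-value layers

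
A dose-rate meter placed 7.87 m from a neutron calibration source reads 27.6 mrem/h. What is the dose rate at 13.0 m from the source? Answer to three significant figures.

Since intensity falls as 1/r², scaling from 7.87 m to 13.0 m:
27.6 × (7.87/13.0)² = 27.6 × 0.3665 = 10.12 mrem/h.

10.1 mrem/h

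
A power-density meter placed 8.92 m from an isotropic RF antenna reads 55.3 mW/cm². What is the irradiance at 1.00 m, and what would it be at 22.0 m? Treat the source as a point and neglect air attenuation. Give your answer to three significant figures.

By the inverse-square law,
At 1.00 m: (8.92/1.00)² = 79.57, so 55.3 × 79.57 = 4400 mW/cm²
At 22.0 m: 4400 × (1.00/22.0)² = 4400 × 0.002066 = 9.090 mW/cm².

4400 mW/cm²; 9.09 mW/cm²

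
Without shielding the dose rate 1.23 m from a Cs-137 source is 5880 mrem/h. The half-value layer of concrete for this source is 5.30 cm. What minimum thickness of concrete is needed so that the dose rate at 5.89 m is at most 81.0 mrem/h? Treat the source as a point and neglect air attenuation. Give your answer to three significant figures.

At 5.89 m, distance alone gives (1.23/5.89)² = 0.04361, so 5880 × 0.04361 = 256.4 mrem/h.
Further attenuation needed: 256.4/81.0 = 3.165.
n = log₂(3.165) = 1.662 half-value layers.
Thickness = 1.662 × 5.30 cm = 8.809 cm.

8.81 cm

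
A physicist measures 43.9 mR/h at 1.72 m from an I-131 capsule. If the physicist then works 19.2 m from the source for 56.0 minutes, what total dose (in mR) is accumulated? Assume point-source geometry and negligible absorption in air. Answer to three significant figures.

0.329 mR

Intensity scales as (d₁/d₂)², so rate at 19.2 m:
(1.72/19.2)² = 0.008025, so 43.9 × 0.008025 = 0.3523 mR/h.
Dose = rate × time = 0.3523 mR/h × 0.9333 h = 0.3288 mR.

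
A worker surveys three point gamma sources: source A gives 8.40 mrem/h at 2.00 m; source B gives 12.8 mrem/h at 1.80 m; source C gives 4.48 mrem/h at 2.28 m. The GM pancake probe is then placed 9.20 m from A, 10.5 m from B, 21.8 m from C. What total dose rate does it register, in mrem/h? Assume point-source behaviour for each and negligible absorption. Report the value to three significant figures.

0.822 mrem/h

By superposition, sum each source's inverse-square contribution:
A: 8.40 × (2.00/9.20)² = 0.3970 mrem/h
B: 12.8 × (1.80/10.5)² = 0.3762 mrem/h
C: 4.48 × (2.28/21.8)² = 0.04900 mrem/h
Total = 0.3970 + 0.3762 + 0.04900 = 0.8222 mrem/h.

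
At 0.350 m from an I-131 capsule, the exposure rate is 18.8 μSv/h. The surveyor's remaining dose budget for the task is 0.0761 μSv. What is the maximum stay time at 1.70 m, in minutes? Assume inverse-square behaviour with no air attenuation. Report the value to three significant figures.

By the inverse-square law, rate at 1.70 m:
(0.350/1.70)² = 0.04239, so 18.8 × 0.04239 = 0.7969 μSv/h.
Stay time = 0.0761 μSv ÷ 0.7969 μSv/h = 0.09550 h = 5.730 min.

5.73 min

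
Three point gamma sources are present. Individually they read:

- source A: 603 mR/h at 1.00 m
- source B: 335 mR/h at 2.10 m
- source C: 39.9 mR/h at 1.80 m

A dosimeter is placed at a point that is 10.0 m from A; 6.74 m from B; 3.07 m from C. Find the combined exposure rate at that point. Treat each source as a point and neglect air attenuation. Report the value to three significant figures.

Each source contributes Iᵢ·(dᵢ/rᵢ)²; contributions add.
A: 603 × (1.00/10.0)² = 6.030 mR/h
B: 335 × (2.10/6.74)² = 32.52 mR/h
C: 39.9 × (1.80/3.07)² = 13.72 mR/h
Total = 6.030 + 32.52 + 13.72 = 52.27 mR/h.

52.3 mR/h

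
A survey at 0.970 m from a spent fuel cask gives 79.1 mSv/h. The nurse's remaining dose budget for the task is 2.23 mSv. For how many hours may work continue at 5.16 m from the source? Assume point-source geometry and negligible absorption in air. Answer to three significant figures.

0.798 h

Using I₁d₁² = I₂d₂², rate at 5.16 m:
79.1 × (0.970/5.16)² = 79.1 × 0.03534 = 2.795 mSv/h.
Stay time = 2.23 mSv ÷ 2.795 mSv/h = 0.7979 h.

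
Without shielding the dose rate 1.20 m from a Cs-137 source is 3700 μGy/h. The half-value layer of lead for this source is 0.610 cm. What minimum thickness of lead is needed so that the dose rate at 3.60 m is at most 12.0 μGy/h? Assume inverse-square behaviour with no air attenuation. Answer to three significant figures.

At 3.60 m, distance alone gives 3700 × (1.20/3.60)² = 3700 × 0.1111 = 411.1 μGy/h.
Further attenuation needed: 411.1/12.0 = 34.26.
n = log₂(34.26) = 5.098 half-value layers.
Thickness = 5.098 × 0.610 cm = 3.110 cm.

3.11 cm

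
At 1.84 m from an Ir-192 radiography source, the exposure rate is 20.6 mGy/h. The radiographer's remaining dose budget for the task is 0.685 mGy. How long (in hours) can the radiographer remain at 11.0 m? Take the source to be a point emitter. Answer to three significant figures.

1.19 h

By the inverse-square law, rate at 11.0 m:
20.6 × (1.84/11.0)² = 20.6 × 0.02798 = 0.5764 mGy/h.
Stay time = 0.685 mGy ÷ 0.5764 mGy/h = 1.188 h.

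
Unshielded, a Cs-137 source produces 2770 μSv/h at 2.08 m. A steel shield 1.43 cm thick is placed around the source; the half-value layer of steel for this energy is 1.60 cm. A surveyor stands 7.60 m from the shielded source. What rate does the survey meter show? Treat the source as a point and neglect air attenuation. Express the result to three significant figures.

112 μSv/h

Distance alone: 2770 × (2.08/7.60)² = 2770 × 0.07490 = 207.5 μSv/h.
Shield: 1.43/1.60 = 0.8937 half-value layers → attenuation 2^(−0.8937) = 0.5382.
Combined: 207.5 × 0.5382 = 111.7 μSv/h.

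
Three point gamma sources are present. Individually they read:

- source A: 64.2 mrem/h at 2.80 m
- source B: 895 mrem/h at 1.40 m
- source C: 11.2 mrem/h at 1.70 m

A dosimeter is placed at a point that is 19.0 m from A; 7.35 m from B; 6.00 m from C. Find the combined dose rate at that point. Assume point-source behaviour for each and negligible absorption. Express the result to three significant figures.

By superposition, sum each source's inverse-square contribution:
A: 64.2 × (2.80/19.0)² = 1.394 mrem/h
B: 895 × (1.40/7.35)² = 32.47 mrem/h
C: 11.2 × (1.70/6.00)² = 0.8991 mrem/h
Total = 1.394 + 32.47 + 0.8991 = 34.76 mrem/h.

34.8 mrem/h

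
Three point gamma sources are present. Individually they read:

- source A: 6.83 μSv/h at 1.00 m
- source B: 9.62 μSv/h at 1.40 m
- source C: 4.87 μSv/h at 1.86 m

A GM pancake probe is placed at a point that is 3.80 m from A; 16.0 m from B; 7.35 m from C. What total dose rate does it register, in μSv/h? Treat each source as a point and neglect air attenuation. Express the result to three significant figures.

0.859 μSv/h

Each source contributes Iᵢ·(dᵢ/rᵢ)²; contributions add.
A: 6.83 × (1.00/3.80)² = 0.4730 μSv/h
B: 9.62 × (1.40/16.0)² = 0.07365 μSv/h
C: 4.87 × (1.86/7.35)² = 0.3119 μSv/h
Total = 0.4730 + 0.07365 + 0.3119 = 0.8585 μSv/h.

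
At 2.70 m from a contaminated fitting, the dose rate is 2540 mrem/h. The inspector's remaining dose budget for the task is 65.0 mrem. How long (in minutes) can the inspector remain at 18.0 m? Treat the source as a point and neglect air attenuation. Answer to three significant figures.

Since intensity falls as 1/r², rate at 18.0 m:
2540 × (2.70/18.0)² = 2540 × 0.02250 = 57.15 mrem/h.
Stay time = 65.0 mrem ÷ 57.15 mrem/h = 1.137 h = 68.22 min.

68.2 min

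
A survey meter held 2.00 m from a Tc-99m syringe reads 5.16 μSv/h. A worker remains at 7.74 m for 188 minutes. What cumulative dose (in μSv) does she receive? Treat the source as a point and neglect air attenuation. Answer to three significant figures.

1.08 μSv

Applying the 1/r² law, rate at 7.74 m:
5.16 × (2.00/7.74)² = 5.16 × 0.06677 = 0.3445 μSv/h.
Dose = rate × time = 0.3445 μSv/h × 3.133 h = 1.079 μSv.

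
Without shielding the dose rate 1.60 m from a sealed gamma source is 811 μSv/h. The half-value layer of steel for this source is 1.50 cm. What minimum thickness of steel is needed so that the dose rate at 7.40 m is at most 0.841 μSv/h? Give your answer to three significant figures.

At 7.40 m, distance alone gives 811 × (1.60/7.40)² = 811 × 0.04675 = 37.91 μSv/h.
Further attenuation needed: 37.91/0.841 = 45.08.
n = log₂(45.08) = 5.494 half-value layers.
Thickness = 5.494 × 1.50 cm = 8.241 cm.

8.24 cm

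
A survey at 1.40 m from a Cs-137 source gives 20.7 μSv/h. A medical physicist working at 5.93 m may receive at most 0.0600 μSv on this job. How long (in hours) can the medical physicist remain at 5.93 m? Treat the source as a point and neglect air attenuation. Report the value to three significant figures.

Using I₁d₁² = I₂d₂², rate at 5.93 m:
(1.40/5.93)² = 0.05574, so 20.7 × 0.05574 = 1.154 μSv/h.
Stay time = 0.0600 μSv ÷ 1.154 μSv/h = 0.05199 h.

0.0520 h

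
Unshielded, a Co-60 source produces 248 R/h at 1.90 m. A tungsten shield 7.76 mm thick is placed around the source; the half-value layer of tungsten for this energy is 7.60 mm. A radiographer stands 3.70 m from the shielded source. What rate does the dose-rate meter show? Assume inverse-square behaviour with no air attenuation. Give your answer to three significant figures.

Distance alone: 248 × (1.90/3.70)² = 248 × 0.2637 = 65.40 R/h.
Shield: 7.76/7.60 = 1.021 half-value layers → attenuation 2^(−1.021) = 0.4928.
Combined: 65.40 × 0.4928 = 32.23 R/h.

32.2 R/h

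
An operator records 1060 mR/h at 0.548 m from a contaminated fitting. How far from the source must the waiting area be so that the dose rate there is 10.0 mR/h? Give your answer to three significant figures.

5.64 m

Since intensity falls as 1/r², d₂ = d₁·√(I₁/I₂).
I₁/I₂ = 1060/10.0 = 106.0, so d₂ = 0.548 × √106.0 = 5.642 m.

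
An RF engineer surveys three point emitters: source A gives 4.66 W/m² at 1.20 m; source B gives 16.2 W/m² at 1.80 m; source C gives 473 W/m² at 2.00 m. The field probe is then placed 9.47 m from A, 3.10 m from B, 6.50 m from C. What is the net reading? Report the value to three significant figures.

Each source contributes Iᵢ·(dᵢ/rᵢ)²; contributions add.
A: 4.66 × (1.20/9.47)² = 0.07483 W/m²
B: 16.2 × (1.80/3.10)² = 5.462 W/m²
C: 473 × (2.00/6.50)² = 44.78 W/m²
Total = 0.07483 + 5.462 + 44.78 = 50.32 W/m².

50.3 W/m²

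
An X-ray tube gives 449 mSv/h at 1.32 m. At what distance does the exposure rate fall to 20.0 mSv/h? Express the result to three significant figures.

6.25 m

Using I₁d₁² = I₂d₂², d₂ = d₁·√(I₁/I₂).
I₁/I₂ = 449/20.0 = 22.45, so d₂ = 1.32 × √22.45 = 6.254 m.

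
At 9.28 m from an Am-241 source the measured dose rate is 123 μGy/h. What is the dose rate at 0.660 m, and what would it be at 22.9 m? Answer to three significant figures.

24300 μGy/h; 20.2 μGy/h

Since intensity falls as 1/r²,
At 0.660 m: 123 × (9.28/0.660)² = 123 × 197.7 = 24320 μGy/h
At 22.9 m: 24320 × (0.660/22.9)² = 24320 × 0.0008306 = 20.20 μGy/h.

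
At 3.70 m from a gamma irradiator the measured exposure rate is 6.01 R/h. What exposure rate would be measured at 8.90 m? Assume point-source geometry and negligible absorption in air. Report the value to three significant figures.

Since intensity falls as 1/r², scaling from 3.70 m to 8.90 m:
(3.70/8.90)² = 0.1728, so 6.01 × 0.1728 = 1.039 R/h.

1.04 R/h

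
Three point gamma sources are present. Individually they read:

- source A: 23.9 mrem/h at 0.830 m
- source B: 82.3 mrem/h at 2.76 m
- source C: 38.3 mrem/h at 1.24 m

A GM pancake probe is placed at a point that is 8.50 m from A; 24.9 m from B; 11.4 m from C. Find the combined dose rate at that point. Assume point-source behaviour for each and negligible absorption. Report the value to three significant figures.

1.69 mrem/h

By superposition, sum each source's inverse-square contribution:
A: 23.9 × (0.830/8.50)² = 0.2279 mrem/h
B: 82.3 × (2.76/24.9)² = 1.011 mrem/h
C: 38.3 × (1.24/11.4)² = 0.4531 mrem/h
Total = 0.2279 + 1.011 + 0.4531 = 1.692 mrem/h.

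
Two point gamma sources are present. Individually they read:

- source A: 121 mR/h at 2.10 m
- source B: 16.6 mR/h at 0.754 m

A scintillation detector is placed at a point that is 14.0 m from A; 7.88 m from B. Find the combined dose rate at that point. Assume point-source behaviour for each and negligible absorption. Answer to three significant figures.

2.87 mR/h

By superposition, sum each source's inverse-square contribution:
A: 121 × (2.10/14.0)² = 2.722 mR/h
B: 16.6 × (0.754/7.88)² = 0.1520 mR/h
Total = 2.722 + 0.1520 = 2.874 mR/h.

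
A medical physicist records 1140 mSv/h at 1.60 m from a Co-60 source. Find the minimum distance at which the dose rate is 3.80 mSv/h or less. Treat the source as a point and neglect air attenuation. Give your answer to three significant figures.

27.7 m

Applying the 1/r² law, d₂ = d₁·√(I₁/I₂).
I₁/I₂ = 1140/3.80 = 300.0, so d₂ = 1.60 × √300.0 = 27.71 m.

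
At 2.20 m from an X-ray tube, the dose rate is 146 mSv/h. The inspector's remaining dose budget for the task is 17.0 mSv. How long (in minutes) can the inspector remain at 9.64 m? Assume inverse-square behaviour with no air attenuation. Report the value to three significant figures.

Using I₁d₁² = I₂d₂², rate at 9.64 m:
(2.20/9.64)² = 0.05208, so 146 × 0.05208 = 7.604 mSv/h.
Stay time = 17.0 mSv ÷ 7.604 mSv/h = 2.236 h = 134.2 min.

134 min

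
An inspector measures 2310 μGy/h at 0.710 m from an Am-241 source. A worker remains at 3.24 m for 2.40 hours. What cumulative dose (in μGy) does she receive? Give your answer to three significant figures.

Using I₁d₁² = I₂d₂², rate at 3.24 m:
(0.710/3.24)² = 0.04802, so 2310 × 0.04802 = 110.9 μGy/h.
Dose = rate × time = 110.9 μGy/h × 2.400 h = 266.2 μGy.

266 μGy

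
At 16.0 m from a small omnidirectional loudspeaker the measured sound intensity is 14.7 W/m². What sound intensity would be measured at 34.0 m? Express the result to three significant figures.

3.26 W/m²

Intensity scales as (d₁/d₂)², so scaling from 16.0 m to 34.0 m:
(16.0/34.0)² = 0.2215, so 14.7 × 0.2215 = 3.256 W/m².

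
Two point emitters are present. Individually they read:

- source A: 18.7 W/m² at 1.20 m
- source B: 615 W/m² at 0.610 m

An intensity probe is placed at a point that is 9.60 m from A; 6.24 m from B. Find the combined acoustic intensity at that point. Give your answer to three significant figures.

6.17 W/m²

By superposition, sum each source's inverse-square contribution:
A: 18.7 × (1.20/9.60)² = 0.2922 W/m²
B: 615 × (0.610/6.24)² = 5.877 W/m²
Total = 0.2922 + 5.877 = 6.169 W/m².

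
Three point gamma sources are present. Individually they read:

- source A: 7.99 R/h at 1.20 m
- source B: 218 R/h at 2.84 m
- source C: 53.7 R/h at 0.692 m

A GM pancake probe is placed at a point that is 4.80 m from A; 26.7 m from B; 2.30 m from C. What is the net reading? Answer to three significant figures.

Each source contributes Iᵢ·(dᵢ/rᵢ)²; contributions add.
A: 7.99 × (1.20/4.80)² = 0.4994 R/h
B: 218 × (2.84/26.7)² = 2.466 R/h
C: 53.7 × (0.692/2.30)² = 4.861 R/h
Total = 0.4994 + 2.466 + 4.861 = 7.826 R/h.

7.83 R/h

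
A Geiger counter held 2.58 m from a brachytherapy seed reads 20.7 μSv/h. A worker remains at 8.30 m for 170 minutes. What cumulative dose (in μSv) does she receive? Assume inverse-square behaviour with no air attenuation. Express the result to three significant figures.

5.67 μSv

Applying the 1/r² law, rate at 8.30 m:
20.7 × (2.58/8.30)² = 20.7 × 0.09662 = 2.000 μSv/h.
Dose = rate × time = 2.000 μSv/h × 2.833 h = 5.666 μSv.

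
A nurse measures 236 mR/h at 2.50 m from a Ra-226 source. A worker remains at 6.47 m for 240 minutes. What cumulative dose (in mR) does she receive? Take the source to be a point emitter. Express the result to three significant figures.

141 mR

Using I₁d₁² = I₂d₂², rate at 6.47 m:
236 × (2.50/6.47)² = 236 × 0.1493 = 35.23 mR/h.
Dose = rate × time = 35.23 mR/h × 4.000 h = 140.9 mR.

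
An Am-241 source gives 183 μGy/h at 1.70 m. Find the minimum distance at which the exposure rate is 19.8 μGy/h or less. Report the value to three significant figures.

Applying the 1/r² law, d₂ = d₁·√(I₁/I₂).
I₁/I₂ = 183/19.8 = 9.242, so d₂ = 1.70 × √9.242 = 5.168 m.

5.17 m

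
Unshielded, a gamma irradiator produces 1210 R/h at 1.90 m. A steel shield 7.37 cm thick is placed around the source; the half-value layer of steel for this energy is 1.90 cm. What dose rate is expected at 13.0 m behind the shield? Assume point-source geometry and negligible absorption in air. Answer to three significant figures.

Distance alone: (1.90/13.0)² = 0.02136, so 1210 × 0.02136 = 25.85 R/h.
Shield: 7.37/1.90 = 3.879 half-value layers → attenuation 2^(−3.879) = 0.06797.
Combined: 25.85 × 0.06797 = 1.757 R/h.

1.76 R/h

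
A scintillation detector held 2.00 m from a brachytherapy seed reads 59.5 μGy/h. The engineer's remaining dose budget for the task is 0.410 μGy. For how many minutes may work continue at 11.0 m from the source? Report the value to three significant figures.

12.5 min

By the inverse-square law, rate at 11.0 m:
(2.00/11.0)² = 0.03306, so 59.5 × 0.03306 = 1.967 μGy/h.
Stay time = 0.410 μGy ÷ 1.967 μGy/h = 0.2084 h = 12.50 min.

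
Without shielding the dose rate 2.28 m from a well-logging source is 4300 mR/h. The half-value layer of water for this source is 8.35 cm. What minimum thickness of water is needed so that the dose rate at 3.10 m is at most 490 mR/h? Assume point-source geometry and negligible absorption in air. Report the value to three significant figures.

18.8 cm

At 3.10 m, distance alone gives (2.28/3.10)² = 0.5409, so 4300 × 0.5409 = 2326 mR/h.
Further attenuation needed: 2326/490 = 4.747.
n = log₂(4.747) = 2.247 half-value layers.
Thickness = 2.247 × 8.35 cm = 18.76 cm.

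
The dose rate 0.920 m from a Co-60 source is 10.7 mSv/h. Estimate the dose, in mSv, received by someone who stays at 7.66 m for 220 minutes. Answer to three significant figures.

Using I₁d₁² = I₂d₂², rate at 7.66 m:
(0.920/7.66)² = 0.01443, so 10.7 × 0.01443 = 0.1544 mSv/h.
Dose = rate × time = 0.1544 mSv/h × 3.667 h = 0.5662 mSv.

0.566 mSv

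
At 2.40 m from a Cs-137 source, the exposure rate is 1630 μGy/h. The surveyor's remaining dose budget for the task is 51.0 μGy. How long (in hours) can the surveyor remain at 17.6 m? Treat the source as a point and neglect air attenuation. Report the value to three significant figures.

1.68 h

By the inverse-square law, rate at 17.6 m:
1630 × (2.40/17.6)² = 1630 × 0.01860 = 30.32 μGy/h.
Stay time = 51.0 μGy ÷ 30.32 μGy/h = 1.682 h.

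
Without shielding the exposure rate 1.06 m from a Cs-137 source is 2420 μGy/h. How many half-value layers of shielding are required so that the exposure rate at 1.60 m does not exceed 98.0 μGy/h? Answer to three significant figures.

At 1.60 m, distance alone gives 2420 × (1.06/1.60)² = 2420 × 0.4389 = 1062 μGy/h.
Further attenuation needed: 1062/98.0 = 10.84.
n = log₂(10.84) = 3.438 half-value layers.

3.44 half-value layers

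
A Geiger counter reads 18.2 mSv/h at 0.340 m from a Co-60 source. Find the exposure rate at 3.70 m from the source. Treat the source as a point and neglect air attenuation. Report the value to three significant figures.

Since intensity falls as 1/r², the rate at 3.70 m is
(0.340/3.70)² = 0.008444, so 18.2 × 0.008444 = 0.1537 mSv/h.

0.154 mSv/h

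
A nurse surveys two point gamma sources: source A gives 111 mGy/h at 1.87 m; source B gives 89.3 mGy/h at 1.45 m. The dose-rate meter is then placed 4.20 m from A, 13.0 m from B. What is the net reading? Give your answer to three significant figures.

23.1 mGy/h

Each source contributes Iᵢ·(dᵢ/rᵢ)²; contributions add.
A: 111 × (1.87/4.20)² = 22.00 mGy/h
B: 89.3 × (1.45/13.0)² = 1.111 mGy/h
Total = 22.00 + 1.111 = 23.11 mGy/h.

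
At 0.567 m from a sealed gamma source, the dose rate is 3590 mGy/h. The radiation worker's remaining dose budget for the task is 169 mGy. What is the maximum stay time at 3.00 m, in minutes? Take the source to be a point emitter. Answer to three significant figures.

79.1 min

By the inverse-square law, rate at 3.00 m:
3590 × (0.567/3.00)² = 3590 × 0.03572 = 128.2 mGy/h.
Stay time = 169 mGy ÷ 128.2 mGy/h = 1.318 h = 79.08 min.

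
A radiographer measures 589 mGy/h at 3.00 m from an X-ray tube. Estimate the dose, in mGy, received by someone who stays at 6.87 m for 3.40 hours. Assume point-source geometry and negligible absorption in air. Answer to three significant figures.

382 mGy

Since intensity falls as 1/r², rate at 6.87 m:
(3.00/6.87)² = 0.1907, so 589 × 0.1907 = 112.3 mGy/h.
Dose = rate × time = 112.3 mGy/h × 3.400 h = 381.8 mGy.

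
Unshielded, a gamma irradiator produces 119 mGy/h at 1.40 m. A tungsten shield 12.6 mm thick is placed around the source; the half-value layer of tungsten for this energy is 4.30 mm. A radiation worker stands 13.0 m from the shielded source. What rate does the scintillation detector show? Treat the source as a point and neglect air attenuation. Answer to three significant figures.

Distance alone: (1.40/13.0)² = 0.01160, so 119 × 0.01160 = 1.380 mGy/h.
Shield: 12.6/4.30 = 2.930 half-value layers → attenuation 2^(−2.930) = 0.1312.
Combined: 1.380 × 0.1312 = 0.1811 mGy/h.

0.181 mGy/h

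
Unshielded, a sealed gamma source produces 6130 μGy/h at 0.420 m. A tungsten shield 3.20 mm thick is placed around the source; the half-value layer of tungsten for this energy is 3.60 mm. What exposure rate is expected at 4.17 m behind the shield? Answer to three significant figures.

Distance alone: 6130 × (0.420/4.17)² = 6130 × 0.01014 = 62.16 μGy/h.
Shield: 3.20/3.60 = 0.8889 half-value layers → attenuation 2^(−0.8889) = 0.5400.
Combined: 62.16 × 0.5400 = 33.57 μGy/h.

33.6 μGy/h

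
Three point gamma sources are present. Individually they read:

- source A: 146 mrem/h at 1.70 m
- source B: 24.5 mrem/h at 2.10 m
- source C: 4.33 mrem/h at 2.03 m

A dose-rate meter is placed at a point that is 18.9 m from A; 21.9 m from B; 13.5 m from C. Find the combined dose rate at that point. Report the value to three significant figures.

By superposition, sum each source's inverse-square contribution:
A: 146 × (1.70/18.9)² = 1.181 mrem/h
B: 24.5 × (2.10/21.9)² = 0.2253 mrem/h
C: 4.33 × (2.03/13.5)² = 0.09791 mrem/h
Total = 1.181 + 0.2253 + 0.09791 = 1.504 mrem/h.

1.50 mrem/h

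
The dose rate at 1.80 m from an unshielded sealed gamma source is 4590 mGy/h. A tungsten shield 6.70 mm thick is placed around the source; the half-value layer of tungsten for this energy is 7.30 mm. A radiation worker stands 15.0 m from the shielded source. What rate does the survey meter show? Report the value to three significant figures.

Distance alone: 4590 × (1.80/15.0)² = 4590 × 0.01440 = 66.10 mGy/h.
Shield: 6.70/7.30 = 0.9178 half-value layers → attenuation 2^(−0.9178) = 0.5293.
Combined: 66.10 × 0.5293 = 34.99 mGy/h.

35.0 mGy/h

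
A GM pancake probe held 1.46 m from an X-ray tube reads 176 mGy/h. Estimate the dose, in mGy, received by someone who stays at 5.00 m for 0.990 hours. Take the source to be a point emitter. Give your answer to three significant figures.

14.9 mGy

Using I₁d₁² = I₂d₂², rate at 5.00 m:
(1.46/5.00)² = 0.08526, so 176 × 0.08526 = 15.01 mGy/h.
Dose = rate × time = 15.01 mGy/h × 0.9900 h = 14.86 mGy.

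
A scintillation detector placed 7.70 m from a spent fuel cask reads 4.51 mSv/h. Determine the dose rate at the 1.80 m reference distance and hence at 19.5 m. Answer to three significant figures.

Intensity scales as (d₁/d₂)², so
At 1.80 m: 4.51 × (7.70/1.80)² = 4.51 × 18.30 = 82.53 mSv/h
At 19.5 m: 82.53 × (1.80/19.5)² = 82.53 × 0.008521 = 0.7032 mSv/h.

82.5 mSv/h; 0.703 mSv/h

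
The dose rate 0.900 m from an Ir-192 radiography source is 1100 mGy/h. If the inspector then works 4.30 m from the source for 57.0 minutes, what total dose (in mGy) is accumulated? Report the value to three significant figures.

Since intensity falls as 1/r², rate at 4.30 m:
1100 × (0.900/4.30)² = 1100 × 0.04381 = 48.19 mGy/h.
Dose = rate × time = 48.19 mGy/h × 0.9500 h = 45.78 mGy.

45.8 mGy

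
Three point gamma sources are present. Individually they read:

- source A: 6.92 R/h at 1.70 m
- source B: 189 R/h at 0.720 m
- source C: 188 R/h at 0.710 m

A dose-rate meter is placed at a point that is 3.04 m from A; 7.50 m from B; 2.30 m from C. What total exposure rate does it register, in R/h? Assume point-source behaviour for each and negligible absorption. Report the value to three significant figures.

By superposition, sum each source's inverse-square contribution:
A: 6.92 × (1.70/3.04)² = 2.164 R/h
B: 189 × (0.720/7.50)² = 1.742 R/h
C: 188 × (0.710/2.30)² = 17.92 R/h
Total = 2.164 + 1.742 + 17.92 = 21.83 R/h.

21.8 R/h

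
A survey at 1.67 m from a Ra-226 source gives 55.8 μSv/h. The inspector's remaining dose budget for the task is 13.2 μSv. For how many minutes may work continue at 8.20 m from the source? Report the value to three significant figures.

342 min

By the inverse-square law, rate at 8.20 m:
(1.67/8.20)² = 0.04148, so 55.8 × 0.04148 = 2.315 μSv/h.
Stay time = 13.2 μSv ÷ 2.315 μSv/h = 5.702 h = 342.1 min.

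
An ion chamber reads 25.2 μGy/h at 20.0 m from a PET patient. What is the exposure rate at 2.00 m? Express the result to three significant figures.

By the inverse-square law, the rate at 2.00 m is
25.2 × (20.0/2.00)² = 25.2 × 100.0 = 2520 μGy/h.

2520 μGy/h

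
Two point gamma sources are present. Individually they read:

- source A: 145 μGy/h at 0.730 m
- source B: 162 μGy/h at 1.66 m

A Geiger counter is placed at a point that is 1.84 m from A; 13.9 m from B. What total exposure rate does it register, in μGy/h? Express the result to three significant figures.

25.1 μGy/h

Each source contributes Iᵢ·(dᵢ/rᵢ)²; contributions add.
A: 145 × (0.730/1.84)² = 22.82 μGy/h
B: 162 × (1.66/13.9)² = 2.310 μGy/h
Total = 22.82 + 2.310 = 25.13 μGy/h.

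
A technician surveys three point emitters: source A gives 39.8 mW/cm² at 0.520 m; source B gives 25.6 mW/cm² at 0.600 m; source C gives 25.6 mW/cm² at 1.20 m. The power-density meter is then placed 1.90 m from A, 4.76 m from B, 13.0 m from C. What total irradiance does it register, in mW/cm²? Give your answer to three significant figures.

Each source contributes Iᵢ·(dᵢ/rᵢ)²; contributions add.
A: 39.8 × (0.520/1.90)² = 2.981 mW/cm²
B: 25.6 × (0.600/4.76)² = 0.4068 mW/cm²
C: 25.6 × (1.20/13.0)² = 0.2181 mW/cm²
Total = 2.981 + 0.4068 + 0.2181 = 3.606 mW/cm².

3.61 mW/cm²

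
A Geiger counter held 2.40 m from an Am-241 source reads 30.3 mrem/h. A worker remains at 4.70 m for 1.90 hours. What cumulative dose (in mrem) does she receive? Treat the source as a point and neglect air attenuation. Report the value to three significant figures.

Using I₁d₁² = I₂d₂², rate at 4.70 m:
(2.40/4.70)² = 0.2608, so 30.3 × 0.2608 = 7.902 mrem/h.
Dose = rate × time = 7.902 mrem/h × 1.900 h = 15.01 mrem.

15.0 mrem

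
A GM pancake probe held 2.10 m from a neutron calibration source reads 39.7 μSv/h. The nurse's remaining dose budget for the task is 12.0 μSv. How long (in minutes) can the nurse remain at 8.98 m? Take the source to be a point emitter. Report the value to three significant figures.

332 min

Using I₁d₁² = I₂d₂², rate at 8.98 m:
39.7 × (2.10/8.98)² = 39.7 × 0.05469 = 2.171 μSv/h.
Stay time = 12.0 μSv ÷ 2.171 μSv/h = 5.527 h = 331.6 min.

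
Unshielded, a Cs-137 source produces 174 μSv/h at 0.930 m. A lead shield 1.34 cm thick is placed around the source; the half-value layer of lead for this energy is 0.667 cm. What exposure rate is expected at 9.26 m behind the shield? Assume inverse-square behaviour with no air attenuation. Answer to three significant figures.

Distance alone: (0.930/9.26)² = 0.01009, so 174 × 0.01009 = 1.756 μSv/h.
Shield: 1.34/0.667 = 2.009 half-value layers → attenuation 2^(−2.009) = 0.2484.
Combined: 1.756 × 0.2484 = 0.4362 μSv/h.

0.436 μSv/h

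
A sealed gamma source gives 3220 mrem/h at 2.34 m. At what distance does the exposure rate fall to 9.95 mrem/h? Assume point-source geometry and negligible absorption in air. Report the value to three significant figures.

Using I₁d₁² = I₂d₂², d₂ = d₁·√(I₁/I₂).
I₁/I₂ = 3220/9.95 = 323.6, so d₂ = 2.34 × √323.6 = 42.09 m.

42.1 m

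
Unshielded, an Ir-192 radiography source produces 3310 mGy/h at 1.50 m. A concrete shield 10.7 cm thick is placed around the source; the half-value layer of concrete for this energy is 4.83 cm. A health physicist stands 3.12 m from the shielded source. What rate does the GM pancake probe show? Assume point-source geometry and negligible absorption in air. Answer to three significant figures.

Distance alone: 3310 × (1.50/3.12)² = 3310 × 0.2311 = 764.9 mGy/h.
Shield: 10.7/4.83 = 2.215 half-value layers → attenuation 2^(−2.215) = 0.2154.
Combined: 764.9 × 0.2154 = 164.8 mGy/h.

165 mGy/h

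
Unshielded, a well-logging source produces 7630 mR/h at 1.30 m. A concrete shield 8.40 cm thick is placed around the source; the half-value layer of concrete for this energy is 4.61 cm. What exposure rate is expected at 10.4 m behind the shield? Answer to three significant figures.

Distance alone: (1.30/10.4)² = 0.01562, so 7630 × 0.01562 = 119.2 mR/h.
Shield: 8.40/4.61 = 1.822 half-value layers → attenuation 2^(−1.822) = 0.2828.
Combined: 119.2 × 0.2828 = 33.71 mR/h.

33.7 mR/h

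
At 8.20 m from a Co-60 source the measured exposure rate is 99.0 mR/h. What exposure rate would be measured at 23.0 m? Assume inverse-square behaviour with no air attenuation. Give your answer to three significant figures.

12.6 mR/h

Since intensity falls as 1/r², scaling from 8.20 m to 23.0 m:
(8.20/23.0)² = 0.1271, so 99.0 × 0.1271 = 12.58 mR/h.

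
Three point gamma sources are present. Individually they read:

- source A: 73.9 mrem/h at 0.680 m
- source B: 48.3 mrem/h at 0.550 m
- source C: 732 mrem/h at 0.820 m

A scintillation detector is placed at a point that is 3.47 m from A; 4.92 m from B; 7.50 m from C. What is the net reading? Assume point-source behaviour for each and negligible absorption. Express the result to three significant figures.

12.2 mrem/h

Each source contributes Iᵢ·(dᵢ/rᵢ)²; contributions add.
A: 73.9 × (0.680/3.47)² = 2.838 mrem/h
B: 48.3 × (0.550/4.92)² = 0.6036 mrem/h
C: 732 × (0.820/7.50)² = 8.750 mrem/h
Total = 2.838 + 0.6036 + 8.750 = 12.19 mrem/h.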